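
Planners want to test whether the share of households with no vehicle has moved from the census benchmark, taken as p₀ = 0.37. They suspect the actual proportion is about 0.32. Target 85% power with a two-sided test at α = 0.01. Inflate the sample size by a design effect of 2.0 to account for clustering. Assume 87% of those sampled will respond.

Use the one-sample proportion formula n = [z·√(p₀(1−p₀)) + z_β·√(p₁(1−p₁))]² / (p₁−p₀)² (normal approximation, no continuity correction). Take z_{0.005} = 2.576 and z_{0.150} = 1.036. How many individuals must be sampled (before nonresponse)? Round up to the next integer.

n = 2743

n = [z_{α/2}·√(p₀q₀) + z_β·√(p₁q₁)]² / (p₁ − p₀)²
  = [2.576·√(0.37·0.63) + 1.036·√(0.32·0.68)]² / (-0.05)²
  = [2.576·0.4828 + 1.036·0.4665]² / 0.0025
  = [1.7270]² / 0.0025
  = 1192.97
Design effect: 2.0 × 1192.97 = 2385.95.
Adjust for 87% response: 2385.95 / 0.87 = 2742.47.
Round up → n = 2743.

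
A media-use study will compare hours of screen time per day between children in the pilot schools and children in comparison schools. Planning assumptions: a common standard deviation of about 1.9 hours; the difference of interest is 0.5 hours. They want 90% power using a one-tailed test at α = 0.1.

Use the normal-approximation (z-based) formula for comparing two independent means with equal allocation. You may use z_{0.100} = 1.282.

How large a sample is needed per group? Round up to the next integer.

n = 190 per group

n = (z_α + z_β)² · (σ₁² + σ₂²) / δ²
  = (1.282 + 1.282)² · (2·1.9² = 7.22) / 0.5²
  = 6.5741 · 7.22 / 0.25
  = 189.86
Round up → n = 190 per group.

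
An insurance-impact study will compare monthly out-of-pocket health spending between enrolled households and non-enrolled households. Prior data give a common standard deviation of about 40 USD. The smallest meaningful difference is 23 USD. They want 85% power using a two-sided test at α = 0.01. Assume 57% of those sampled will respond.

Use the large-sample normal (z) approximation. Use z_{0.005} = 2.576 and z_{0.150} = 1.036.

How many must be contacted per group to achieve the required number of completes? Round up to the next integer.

n = (z_{α/2} + z_β)² · (σ₁² + σ₂²) / δ²
  = (2.576 + 1.036)² · (2·40² = 3200) / 23²
  = 13.0465 · 3200 / 529
  = 78.92
Adjust for 57% response: 78.92 / 0.57 = 138.46.
Round up → n = 139 per group.

n = 139 per group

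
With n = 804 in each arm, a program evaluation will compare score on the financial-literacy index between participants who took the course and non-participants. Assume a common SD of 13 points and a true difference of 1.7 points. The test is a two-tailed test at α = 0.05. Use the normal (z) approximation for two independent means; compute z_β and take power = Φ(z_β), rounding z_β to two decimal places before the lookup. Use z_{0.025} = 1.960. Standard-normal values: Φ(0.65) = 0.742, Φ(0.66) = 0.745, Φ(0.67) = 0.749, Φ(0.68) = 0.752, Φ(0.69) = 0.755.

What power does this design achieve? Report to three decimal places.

z_β = δ·√(n/(σ₁²+σ₂²)) − z_{α/2}
    = 1.7 · √(804/338) − 1.960
    = 1.7 · 1.54230 − 1.960
    = 2.6219 − 1.960 = 0.6619 → 0.66
Power = Φ(0.66) = 0.745.

Power ≈ 0.745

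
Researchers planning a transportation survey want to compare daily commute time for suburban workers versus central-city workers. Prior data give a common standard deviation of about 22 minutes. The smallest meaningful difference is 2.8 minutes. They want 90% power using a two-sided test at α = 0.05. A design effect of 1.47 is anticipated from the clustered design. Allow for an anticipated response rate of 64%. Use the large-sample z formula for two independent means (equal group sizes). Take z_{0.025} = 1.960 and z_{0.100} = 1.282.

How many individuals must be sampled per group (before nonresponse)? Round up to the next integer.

n = 2981 per group

n = (z_{α/2} + z_β)² · (σ₁² + σ₂²) / δ²
  = (1.960 + 1.282)² · (2·22² = 968) / 2.8²
  = 10.5106 · 968 / 7.84
  = 1297.73
Design effect: 1.47 × 1297.73 = 1907.67.
Adjust for 64% response: 1907.67 / 0.64 = 2980.73.
Round up → n = 2981 per group.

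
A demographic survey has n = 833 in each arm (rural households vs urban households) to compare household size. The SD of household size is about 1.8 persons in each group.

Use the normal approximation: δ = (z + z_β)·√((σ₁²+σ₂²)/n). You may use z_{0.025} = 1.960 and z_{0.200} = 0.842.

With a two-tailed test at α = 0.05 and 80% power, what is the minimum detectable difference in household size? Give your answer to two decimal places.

Minimum detectable difference ≈ 0.25 persons

δ = (z_{α/2} + z_β) · √((σ₁²+σ₂²)/n)
  = (1.960 + 0.842) · √(6.48/833)
  = 2.802 · √0.00778
  = 2.802 · 0.0882
  = 0.2471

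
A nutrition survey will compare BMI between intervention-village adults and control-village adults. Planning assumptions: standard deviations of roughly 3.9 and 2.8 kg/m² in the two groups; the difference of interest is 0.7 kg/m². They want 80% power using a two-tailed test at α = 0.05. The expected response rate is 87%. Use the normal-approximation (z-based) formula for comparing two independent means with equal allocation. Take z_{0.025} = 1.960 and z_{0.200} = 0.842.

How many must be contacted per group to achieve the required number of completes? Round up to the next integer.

n = (z_{α/2} + z_β)² · (σ₁² + σ₂²) / δ²
  = (1.960 + 0.842)² · (3.9² + 2.8² = 23.05) / 0.7²
  = 7.8512 · 23.05 / 0.49
  = 369.33
Adjust for 87% response: 369.33 / 0.87 = 424.51.
Round up → n = 425 per group.

n = 425 per group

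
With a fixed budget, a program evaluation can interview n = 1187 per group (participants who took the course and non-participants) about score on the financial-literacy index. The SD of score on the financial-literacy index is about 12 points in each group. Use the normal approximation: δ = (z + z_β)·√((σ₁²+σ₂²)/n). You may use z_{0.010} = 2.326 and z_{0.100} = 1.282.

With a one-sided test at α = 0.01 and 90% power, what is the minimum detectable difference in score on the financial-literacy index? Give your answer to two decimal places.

Minimum detectable difference ≈ 1.78 points

δ = (z_α + z_β) · √((σ₁²+σ₂²)/n)
  = (2.326 + 1.282) · √(288/1187)
  = 3.608 · √0.24263
  = 3.608 · 0.4926
  = 1.7772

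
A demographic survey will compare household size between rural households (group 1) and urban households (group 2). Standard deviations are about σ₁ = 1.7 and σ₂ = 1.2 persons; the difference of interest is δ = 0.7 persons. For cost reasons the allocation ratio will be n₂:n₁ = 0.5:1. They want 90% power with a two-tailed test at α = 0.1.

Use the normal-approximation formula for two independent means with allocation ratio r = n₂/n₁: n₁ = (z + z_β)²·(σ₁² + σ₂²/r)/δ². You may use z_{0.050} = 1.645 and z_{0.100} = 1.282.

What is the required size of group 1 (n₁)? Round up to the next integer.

n₁ = (z_{α/2} + z_β)² · (σ₁² + σ₂²/r) / δ²
   = (1.645 + 1.282)² · (1.7² + 1.2²/0.5) / 0.7²
   = 8.5673 · (2.89 + 2.88) / 0.49
   = 8.5673 · 5.77 / 0.49
   = 100.88
Round up → n₁ = 101; n₂ = r·n₁ = 0.5 × 101 = 51.

n₁ = 101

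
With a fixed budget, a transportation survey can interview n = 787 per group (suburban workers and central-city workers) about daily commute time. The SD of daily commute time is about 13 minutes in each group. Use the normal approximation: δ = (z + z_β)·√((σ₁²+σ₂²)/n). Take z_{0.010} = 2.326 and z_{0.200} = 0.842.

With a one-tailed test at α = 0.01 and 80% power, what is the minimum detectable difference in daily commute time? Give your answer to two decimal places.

δ = (z_α + z_β) · √((σ₁²+σ₂²)/n)
  = (2.326 + 0.842) · √(338/787)
  = 3.168 · √0.42948
  = 3.168 · 0.6553
  = 2.0761

Minimum detectable difference ≈ 2.08 minutes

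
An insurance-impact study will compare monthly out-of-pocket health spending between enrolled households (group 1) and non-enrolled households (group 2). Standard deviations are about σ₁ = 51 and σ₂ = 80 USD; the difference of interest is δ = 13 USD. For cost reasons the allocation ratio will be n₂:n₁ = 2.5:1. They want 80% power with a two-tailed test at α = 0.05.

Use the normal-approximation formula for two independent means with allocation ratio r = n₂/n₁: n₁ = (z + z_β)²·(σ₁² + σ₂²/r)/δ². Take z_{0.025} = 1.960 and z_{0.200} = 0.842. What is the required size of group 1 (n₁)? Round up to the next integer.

n₁ = 240

n₁ = (z_{α/2} + z_β)² · (σ₁² + σ₂²/r) / δ²
   = (1.960 + 0.842)² · (51² + 80²/2.5) / 13²
   = 7.8512 · (2601 + 2560) / 169
   = 7.8512 · 5161 / 169
   = 239.76
Round up → n₁ = 240; n₂ = r·n₁ = 2.5 × 240 = 600.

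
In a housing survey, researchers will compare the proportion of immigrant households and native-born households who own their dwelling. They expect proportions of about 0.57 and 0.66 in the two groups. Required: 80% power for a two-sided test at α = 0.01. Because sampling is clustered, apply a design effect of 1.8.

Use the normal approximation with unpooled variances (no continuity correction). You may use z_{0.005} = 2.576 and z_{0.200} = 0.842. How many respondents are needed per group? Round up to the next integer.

n = 1219 per group

n = (z_{α/2} + z_β)² · [p₁(1−p₁) + p₂(1−p₂)] / (p₁ − p₂)²
  = (2.576 + 0.842)² · (0.57·0.43 + 0.66·0.34) / (-0.09)²
  = (3.418)² · (0.2451 + 0.2244) / 0.0081
  = 11.6827 · 0.4695 / 0.0081
  = 677.17
Design effect: 1.8 × 677.17 = 1218.90.
Round up → n = 1219 per group.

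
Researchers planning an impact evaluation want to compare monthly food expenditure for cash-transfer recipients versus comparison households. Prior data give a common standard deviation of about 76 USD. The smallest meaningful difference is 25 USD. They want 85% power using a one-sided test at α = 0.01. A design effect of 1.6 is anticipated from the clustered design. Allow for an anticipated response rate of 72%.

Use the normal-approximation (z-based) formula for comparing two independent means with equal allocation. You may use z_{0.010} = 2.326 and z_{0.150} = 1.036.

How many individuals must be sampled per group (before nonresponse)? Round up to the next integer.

n = 465 per group

n = (z_α + z_β)² · (σ₁² + σ₂²) / δ²
  = (2.326 + 1.036)² · (2·76² = 11552) / 25²
  = 11.3030 · 11552 / 625
  = 208.92
Design effect: 1.6 × 208.92 = 334.27.
Adjust for 72% response: 334.27 / 0.72 = 464.26.
Round up → n = 465 per group.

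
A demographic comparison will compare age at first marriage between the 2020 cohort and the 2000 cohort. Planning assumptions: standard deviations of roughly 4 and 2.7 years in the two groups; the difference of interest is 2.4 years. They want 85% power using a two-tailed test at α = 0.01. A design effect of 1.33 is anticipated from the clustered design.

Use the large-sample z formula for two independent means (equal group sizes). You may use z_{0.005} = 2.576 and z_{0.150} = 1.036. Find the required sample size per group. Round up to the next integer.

n = (z_{α/2} + z_β)² · (σ₁² + σ₂²) / δ²
  = (2.576 + 1.036)² · (4² + 2.7² = 23.29) / 2.4²
  = 13.0465 · 23.29 / 5.76
  = 52.75
Design effect: 1.33 × 52.75 = 70.16.
Round up → n = 71 per group.

n = 71 per group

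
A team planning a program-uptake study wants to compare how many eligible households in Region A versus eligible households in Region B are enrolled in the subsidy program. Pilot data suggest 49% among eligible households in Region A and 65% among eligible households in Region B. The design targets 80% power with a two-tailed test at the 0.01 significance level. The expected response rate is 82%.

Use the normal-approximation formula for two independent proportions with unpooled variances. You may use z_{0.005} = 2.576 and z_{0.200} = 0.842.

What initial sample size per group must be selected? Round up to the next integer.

n = (z_{α/2} + z_β)² · [p₁(1−p₁) + p₂(1−p₂)] / (p₁ − p₂)²
  = (2.576 + 0.842)² · (0.49·0.51 + 0.65·0.35) / (-0.16)²
  = (3.418)² · (0.2499 + 0.2275) / 0.0256
  = 11.6827 · 0.4774 / 0.0256
  = 217.86
Adjust for 82% response: 217.86 / 0.82 = 265.69.
Round up → n = 266 per group.

n = 266 per group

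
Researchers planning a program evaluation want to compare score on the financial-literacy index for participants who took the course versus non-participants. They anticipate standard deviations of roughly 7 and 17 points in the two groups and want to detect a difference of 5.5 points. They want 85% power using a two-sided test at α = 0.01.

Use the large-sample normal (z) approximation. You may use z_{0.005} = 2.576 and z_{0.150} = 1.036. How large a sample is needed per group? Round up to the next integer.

n = 146 per group

n = (z_{α/2} + z_β)² · (σ₁² + σ₂²) / δ²
  = (2.576 + 1.036)² · (7² + 17² = 338) / 5.5²
  = 13.0465 · 338 / 30.25
  = 145.78
Round up → n = 146 per group.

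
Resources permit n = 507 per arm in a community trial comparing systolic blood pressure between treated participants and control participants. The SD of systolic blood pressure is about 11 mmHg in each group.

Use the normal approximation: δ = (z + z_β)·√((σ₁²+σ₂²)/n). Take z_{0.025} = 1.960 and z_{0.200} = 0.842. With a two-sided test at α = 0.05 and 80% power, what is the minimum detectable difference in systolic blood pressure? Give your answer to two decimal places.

Minimum detectable difference ≈ 1.94 mmHg

δ = (z_{α/2} + z_β) · √((σ₁²+σ₂²)/n)
  = (1.960 + 0.842) · √(242/507)
  = 2.802 · √0.47732
  = 2.802 · 0.6909
  = 1.9359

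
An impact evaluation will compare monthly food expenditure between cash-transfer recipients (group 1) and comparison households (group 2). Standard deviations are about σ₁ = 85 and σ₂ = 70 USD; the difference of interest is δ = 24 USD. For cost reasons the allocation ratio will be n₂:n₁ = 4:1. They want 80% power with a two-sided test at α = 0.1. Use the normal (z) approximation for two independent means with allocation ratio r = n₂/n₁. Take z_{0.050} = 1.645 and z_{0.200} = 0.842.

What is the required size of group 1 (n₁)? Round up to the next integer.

n₁ = 91

n₁ = (z_{α/2} + z_β)² · (σ₁² + σ₂²/r) / δ²
   = (1.645 + 0.842)² · (85² + 70²/4) / 24²
   = 6.1852 · (7225 + 1225) / 576
   = 6.1852 · 8450 / 576
   = 90.74
Round up → n₁ = 91; n₂ = r·n₁ = 4 × 91 = 364.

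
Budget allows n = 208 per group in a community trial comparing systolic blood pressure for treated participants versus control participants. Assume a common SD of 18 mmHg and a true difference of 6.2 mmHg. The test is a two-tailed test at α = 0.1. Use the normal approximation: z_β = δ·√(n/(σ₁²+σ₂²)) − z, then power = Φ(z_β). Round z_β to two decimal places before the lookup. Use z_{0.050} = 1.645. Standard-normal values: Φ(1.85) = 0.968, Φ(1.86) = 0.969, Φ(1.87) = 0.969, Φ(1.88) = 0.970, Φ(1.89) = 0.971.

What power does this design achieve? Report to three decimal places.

Power ≈ 0.969

z_β = δ·√(n/(σ₁²+σ₂²)) − z_{α/2}
    = 6.2 · √(208/648) − 1.645
    = 6.2 · 0.56656 − 1.645
    = 3.5127 − 1.645 = 1.8677 → 1.87
Power = Φ(1.87) = 0.969.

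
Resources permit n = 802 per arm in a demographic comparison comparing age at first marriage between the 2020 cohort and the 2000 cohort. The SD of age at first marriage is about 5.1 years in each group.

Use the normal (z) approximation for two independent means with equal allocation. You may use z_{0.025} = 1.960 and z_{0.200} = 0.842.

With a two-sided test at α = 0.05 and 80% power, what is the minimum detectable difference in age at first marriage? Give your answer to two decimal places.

δ = (z_{α/2} + z_β) · √((σ₁²+σ₂²)/n)
  = (1.960 + 0.842) · √(52.02/802)
  = 2.802 · √0.06486
  = 2.802 · 0.2547
  = 0.7136

Minimum detectable difference ≈ 0.71 years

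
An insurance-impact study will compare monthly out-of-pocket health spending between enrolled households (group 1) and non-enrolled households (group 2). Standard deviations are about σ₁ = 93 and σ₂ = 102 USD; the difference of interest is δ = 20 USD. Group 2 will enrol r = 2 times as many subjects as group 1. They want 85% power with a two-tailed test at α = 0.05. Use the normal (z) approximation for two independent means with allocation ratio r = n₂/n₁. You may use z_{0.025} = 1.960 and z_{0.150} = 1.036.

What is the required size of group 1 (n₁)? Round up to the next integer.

n₁ = (z_{α/2} + z_β)² · (σ₁² + σ₂²/r) / δ²
   = (1.960 + 1.036)² · (93² + 102²/2) / 20²
   = 8.9760 · (8649 + 5202) / 400
   = 8.9760 · 13851 / 400
   = 310.82
Round up → n₁ = 311; n₂ = r·n₁ = 2 × 311 = 622.

n₁ = 311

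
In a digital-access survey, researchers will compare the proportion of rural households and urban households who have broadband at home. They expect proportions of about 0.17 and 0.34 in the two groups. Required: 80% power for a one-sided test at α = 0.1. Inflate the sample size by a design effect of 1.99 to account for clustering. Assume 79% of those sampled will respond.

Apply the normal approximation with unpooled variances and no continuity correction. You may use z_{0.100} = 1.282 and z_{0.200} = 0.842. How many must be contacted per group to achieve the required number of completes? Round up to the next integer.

n = (z_α + z_β)² · [p₁(1−p₁) + p₂(1−p₂)] / (p₁ − p₂)²
  = (1.282 + 0.842)² · (0.17·0.83 + 0.34·0.66) / (-0.17)²
  = (2.124)² · (0.1411 + 0.2244) / 0.0289
  = 4.5114 · 0.3655 / 0.0289
  = 57.06
Design effect: 1.99 × 57.06 = 113.54.
Adjust for 79% response: 113.54 / 0.79 = 143.72.
Round up → n = 144 per group.

n = 144 per group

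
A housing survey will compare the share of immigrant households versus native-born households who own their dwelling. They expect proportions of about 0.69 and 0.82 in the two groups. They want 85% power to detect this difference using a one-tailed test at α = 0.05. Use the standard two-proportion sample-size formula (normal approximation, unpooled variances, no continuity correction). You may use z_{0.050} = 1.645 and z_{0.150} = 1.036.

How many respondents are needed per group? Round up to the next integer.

n = 154 per group

n = (z_α + z_β)² · [p₁(1−p₁) + p₂(1−p₂)] / (p₁ − p₂)²
  = (1.645 + 1.036)² · (0.69·0.31 + 0.82·0.18) / (-0.13)²
  = (2.681)² · (0.2139 + 0.1476) / 0.0169
  = 7.1878 · 0.3615 / 0.0169
  = 153.75
Round up → n = 154 per group.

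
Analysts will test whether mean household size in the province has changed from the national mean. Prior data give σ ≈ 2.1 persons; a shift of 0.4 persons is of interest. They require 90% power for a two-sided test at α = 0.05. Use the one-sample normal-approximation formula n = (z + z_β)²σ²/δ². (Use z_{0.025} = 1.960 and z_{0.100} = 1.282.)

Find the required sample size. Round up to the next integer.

n = (z_{α/2} + z_β)² · σ² / δ²
  = (1.960 + 1.282)² · 2.1² / 0.4²
  = 10.5106 · 4.41 / 0.16
  = 289.70
Round up → n = 290.

n = 290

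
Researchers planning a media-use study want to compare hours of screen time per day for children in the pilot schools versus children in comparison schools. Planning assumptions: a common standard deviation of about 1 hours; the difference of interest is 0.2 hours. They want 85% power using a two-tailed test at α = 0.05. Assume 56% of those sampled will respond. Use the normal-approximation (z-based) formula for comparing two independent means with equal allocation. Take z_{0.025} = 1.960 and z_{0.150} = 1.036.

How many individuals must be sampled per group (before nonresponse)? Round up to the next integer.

n = (z_{α/2} + z_β)² · (σ₁² + σ₂²) / δ²
  = (1.960 + 1.036)² · (2·1² = 2) / 0.2²
  = 8.9760 · 2 / 0.04
  = 448.80
Adjust for 56% response: 448.80 / 0.56 = 801.43.
Round up → n = 802 per group.

n = 802 per group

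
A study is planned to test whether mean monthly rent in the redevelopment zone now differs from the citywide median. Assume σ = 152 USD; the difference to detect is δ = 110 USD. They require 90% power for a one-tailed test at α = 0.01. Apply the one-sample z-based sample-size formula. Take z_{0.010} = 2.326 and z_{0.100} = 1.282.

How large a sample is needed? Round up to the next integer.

n = 25

n = (z_α + z_β)² · σ² / δ²
  = (2.326 + 1.282)² · 152² / 110²
  = 13.0177 · 23104 / 12100
  = 24.86
Round up → n = 25.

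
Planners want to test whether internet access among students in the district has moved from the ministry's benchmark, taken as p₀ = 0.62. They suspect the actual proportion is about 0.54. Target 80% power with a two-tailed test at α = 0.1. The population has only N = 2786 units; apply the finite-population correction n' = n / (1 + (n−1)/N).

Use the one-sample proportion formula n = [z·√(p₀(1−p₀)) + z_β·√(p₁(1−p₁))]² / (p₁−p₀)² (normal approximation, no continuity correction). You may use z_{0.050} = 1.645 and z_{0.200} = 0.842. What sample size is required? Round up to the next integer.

n = [z_{α/2}·√(p₀q₀) + z_β·√(p₁q₁)]² / (p₁ − p₀)²
  = [1.645·√(0.62·0.38) + 0.842·√(0.54·0.46)]² / (-0.08)²
  = [1.645·0.4854 + 0.842·0.4984]² / 0.0064
  = [1.2181]² / 0.0064
  = 231.84
Finite-population correction (N = 2786): 231.84 / (1 + (231.84 − 1)/2786) = 214.10.
Round up → n = 215.

n = 215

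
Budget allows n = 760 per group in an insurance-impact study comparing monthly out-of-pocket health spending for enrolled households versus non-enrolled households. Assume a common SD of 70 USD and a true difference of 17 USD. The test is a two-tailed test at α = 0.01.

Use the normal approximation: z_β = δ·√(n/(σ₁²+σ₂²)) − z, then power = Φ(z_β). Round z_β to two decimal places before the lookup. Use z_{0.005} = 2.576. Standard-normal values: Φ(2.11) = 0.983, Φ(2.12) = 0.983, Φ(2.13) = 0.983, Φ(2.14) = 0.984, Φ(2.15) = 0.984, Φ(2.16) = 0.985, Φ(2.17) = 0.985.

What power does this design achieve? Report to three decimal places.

z_β = δ·√(n/(σ₁²+σ₂²)) − z_{α/2}
    = 17 · √(760/9800) − 2.576
    = 17 · 0.27848 − 2.576
    = 4.7342 − 2.576 = 2.1582 → 2.16
Power = Φ(2.16) = 0.985.

Power ≈ 0.985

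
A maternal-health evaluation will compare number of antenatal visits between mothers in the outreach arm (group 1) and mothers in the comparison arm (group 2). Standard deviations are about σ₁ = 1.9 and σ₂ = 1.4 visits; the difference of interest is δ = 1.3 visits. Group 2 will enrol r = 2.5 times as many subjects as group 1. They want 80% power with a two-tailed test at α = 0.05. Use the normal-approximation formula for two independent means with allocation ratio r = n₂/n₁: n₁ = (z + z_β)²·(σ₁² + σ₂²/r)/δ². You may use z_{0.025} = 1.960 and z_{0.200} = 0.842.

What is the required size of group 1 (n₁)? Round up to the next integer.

n₁ = 21

n₁ = (z_{α/2} + z_β)² · (σ₁² + σ₂²/r) / δ²
   = (1.960 + 0.842)² · (1.9² + 1.4²/2.5) / 1.3²
   = 7.8512 · (3.61 + 0.784) / 1.69
   = 7.8512 · 4.394 / 1.69
   = 20.41
Round up → n₁ = 21; n₂ = r·n₁ = 2.5 × 21 = 53.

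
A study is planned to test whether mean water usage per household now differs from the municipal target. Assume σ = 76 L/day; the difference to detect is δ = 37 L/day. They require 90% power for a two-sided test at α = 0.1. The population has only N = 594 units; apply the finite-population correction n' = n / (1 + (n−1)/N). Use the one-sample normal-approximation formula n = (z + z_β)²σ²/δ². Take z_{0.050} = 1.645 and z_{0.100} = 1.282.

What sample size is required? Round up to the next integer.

n = 35

n = (z_{α/2} + z_β)² · σ² / δ²
  = (1.645 + 1.282)² · 76² / 37²
  = 8.5673 · 5776 / 1369
  = 36.15
Finite-population correction (N = 594): 36.15 / (1 + (36.15 − 1)/594) = 34.13.
Round up → n = 35.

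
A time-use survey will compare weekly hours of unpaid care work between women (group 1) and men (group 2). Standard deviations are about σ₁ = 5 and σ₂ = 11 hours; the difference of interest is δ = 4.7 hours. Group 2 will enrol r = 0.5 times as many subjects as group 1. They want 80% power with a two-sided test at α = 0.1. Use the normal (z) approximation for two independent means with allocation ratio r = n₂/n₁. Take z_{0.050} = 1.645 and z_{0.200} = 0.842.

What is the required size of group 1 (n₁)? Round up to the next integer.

n₁ = (z_{α/2} + z_β)² · (σ₁² + σ₂²/r) / δ²
   = (1.645 + 0.842)² · (5² + 11²/0.5) / 4.7²
   = 6.1852 · (25 + 242) / 22.09
   = 6.1852 · 267 / 22.09
   = 74.76
Round up → n₁ = 75; n₂ = r·n₁ = 0.5 × 75 = 38.

n₁ = 75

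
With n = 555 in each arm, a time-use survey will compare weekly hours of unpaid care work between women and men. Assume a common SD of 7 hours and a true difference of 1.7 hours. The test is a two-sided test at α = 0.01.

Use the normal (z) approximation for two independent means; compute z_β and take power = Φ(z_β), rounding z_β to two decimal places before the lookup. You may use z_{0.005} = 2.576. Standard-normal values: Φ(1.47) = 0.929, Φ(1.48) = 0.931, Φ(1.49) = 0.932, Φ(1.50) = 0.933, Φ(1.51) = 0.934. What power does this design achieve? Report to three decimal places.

Power ≈ 0.929

z_β = δ·√(n/(σ₁²+σ₂²)) − z_{α/2}
    = 1.7 · √(555/98) − 2.576
    = 1.7 · 2.37976 − 2.576
    = 4.0456 − 2.576 = 1.4696 → 1.47
Power = Φ(1.47) = 0.929.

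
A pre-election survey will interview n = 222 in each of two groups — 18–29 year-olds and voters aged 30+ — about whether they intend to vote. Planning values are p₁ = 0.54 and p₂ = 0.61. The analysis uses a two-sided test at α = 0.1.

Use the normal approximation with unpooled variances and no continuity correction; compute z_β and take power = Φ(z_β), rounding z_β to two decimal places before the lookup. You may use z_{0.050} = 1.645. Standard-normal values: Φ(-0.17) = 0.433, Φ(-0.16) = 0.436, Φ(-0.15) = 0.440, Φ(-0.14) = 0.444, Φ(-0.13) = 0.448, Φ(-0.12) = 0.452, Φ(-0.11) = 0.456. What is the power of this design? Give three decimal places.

Power ≈ 0.440

z_β = |p₁−p₂|·√(n/[p₁q₁+p₂q₂]) − z_{α/2}
    = 0.07 · √(222/0.4863) − 1.645
    = 0.07 · 21.3661 − 1.645
    = 1.4956 − 1.645 = -0.1494 → -0.15
Power = Φ(-0.15) = 0.440.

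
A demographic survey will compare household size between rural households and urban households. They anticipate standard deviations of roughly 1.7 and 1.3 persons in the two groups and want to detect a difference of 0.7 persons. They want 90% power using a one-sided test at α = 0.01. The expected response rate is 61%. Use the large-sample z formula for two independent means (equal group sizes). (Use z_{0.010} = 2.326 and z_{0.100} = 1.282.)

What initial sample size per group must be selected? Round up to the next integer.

n = 200 per group

n = (z_α + z_β)² · (σ₁² + σ₂²) / δ²
  = (2.326 + 1.282)² · (1.7² + 1.3² = 4.58) / 0.7²
  = 13.0177 · 4.58 / 0.49
  = 121.68
Adjust for 61% response: 121.68 / 0.61 = 199.47.
Round up → n = 200 per group.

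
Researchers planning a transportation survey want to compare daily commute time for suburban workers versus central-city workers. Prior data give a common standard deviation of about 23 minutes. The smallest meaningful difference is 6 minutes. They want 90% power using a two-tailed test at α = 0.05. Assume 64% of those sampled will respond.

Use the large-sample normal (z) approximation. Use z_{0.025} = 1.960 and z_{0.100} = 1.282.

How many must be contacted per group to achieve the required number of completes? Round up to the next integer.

n = 483 per group

n = (z_{α/2} + z_β)² · (σ₁² + σ₂²) / δ²
  = (1.960 + 1.282)² · (2·23² = 1058) / 6²
  = 10.5106 · 1058 / 36
  = 308.89
Adjust for 64% response: 308.89 / 0.64 = 482.65.
Round up → n = 483 per group.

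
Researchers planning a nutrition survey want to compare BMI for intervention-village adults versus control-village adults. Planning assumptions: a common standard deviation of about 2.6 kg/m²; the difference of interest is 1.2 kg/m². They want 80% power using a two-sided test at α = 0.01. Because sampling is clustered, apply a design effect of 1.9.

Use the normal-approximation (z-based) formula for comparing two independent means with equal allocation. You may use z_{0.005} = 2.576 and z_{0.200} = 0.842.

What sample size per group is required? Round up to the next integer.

n = 209 per group

n = (z_{α/2} + z_β)² · (σ₁² + σ₂²) / δ²
  = (2.576 + 0.842)² · (2·2.6² = 13.52) / 1.2²
  = 11.6827 · 13.52 / 1.44
  = 109.69
Design effect: 1.9 × 109.69 = 208.41.
Round up → n = 209 per group.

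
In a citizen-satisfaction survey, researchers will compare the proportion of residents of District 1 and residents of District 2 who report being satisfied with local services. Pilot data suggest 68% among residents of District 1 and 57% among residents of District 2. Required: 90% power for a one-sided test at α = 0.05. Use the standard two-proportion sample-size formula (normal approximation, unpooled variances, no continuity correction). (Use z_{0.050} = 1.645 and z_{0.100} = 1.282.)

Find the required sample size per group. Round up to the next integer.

n = 328 per group

n = (z_α + z_β)² · [p₁(1−p₁) + p₂(1−p₂)] / (p₁ − p₂)²
  = (1.645 + 1.282)² · (0.68·0.32 + 0.57·0.43) / (0.11)²
  = (2.927)² · (0.2176 + 0.2451) / 0.0121
  = 8.5673 · 0.4627 / 0.0121
  = 327.61
Round up → n = 328 per group.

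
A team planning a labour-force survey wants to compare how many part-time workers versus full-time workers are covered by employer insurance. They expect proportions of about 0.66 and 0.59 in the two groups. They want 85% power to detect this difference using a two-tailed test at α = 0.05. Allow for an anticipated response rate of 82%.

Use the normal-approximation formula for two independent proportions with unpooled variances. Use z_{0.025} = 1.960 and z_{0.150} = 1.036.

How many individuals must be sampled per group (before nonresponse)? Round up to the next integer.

n = 1042 per group

n = (z_{α/2} + z_β)² · [p₁(1−p₁) + p₂(1−p₂)] / (p₁ − p₂)²
  = (1.960 + 1.036)² · (0.66·0.34 + 0.59·0.41) / (0.07)²
  = (2.996)² · (0.2244 + 0.2419) / 0.0049
  = 8.9760 · 0.4663 / 0.0049
  = 854.19
Adjust for 82% response: 854.19 / 0.82 = 1041.69.
Round up → n = 1042 per group.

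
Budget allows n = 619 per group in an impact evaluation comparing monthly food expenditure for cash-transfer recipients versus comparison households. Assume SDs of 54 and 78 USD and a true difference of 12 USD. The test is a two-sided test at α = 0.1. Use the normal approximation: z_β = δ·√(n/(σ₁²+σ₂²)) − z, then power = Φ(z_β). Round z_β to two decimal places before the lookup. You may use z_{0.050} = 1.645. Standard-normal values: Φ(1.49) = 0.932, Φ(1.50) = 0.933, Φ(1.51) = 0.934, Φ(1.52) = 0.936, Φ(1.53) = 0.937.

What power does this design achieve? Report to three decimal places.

z_β = δ·√(n/(σ₁²+σ₂²)) − z_{α/2}
    = 12 · √(619/9000) − 1.645
    = 12 · 0.26226 − 1.645
    = 3.1471 − 1.645 = 1.5021 → 1.50
Power = Φ(1.50) = 0.933.

Power ≈ 0.933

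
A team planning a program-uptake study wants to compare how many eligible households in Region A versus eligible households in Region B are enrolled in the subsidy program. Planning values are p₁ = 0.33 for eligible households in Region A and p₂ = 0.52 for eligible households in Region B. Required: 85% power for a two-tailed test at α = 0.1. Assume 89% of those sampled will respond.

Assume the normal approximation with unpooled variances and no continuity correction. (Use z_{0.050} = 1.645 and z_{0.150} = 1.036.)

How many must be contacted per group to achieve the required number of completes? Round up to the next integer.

n = 106 per group

n = (z_{α/2} + z_β)² · [p₁(1−p₁) + p₂(1−p₂)] / (p₁ − p₂)²
  = (1.645 + 1.036)² · (0.33·0.67 + 0.52·0.48) / (-0.19)²
  = (2.681)² · (0.2211 + 0.2496) / 0.0361
  = 7.1878 · 0.4707 / 0.0361
  = 93.72
Adjust for 89% response: 93.72 / 0.89 = 105.30.
Round up → n = 106 per group.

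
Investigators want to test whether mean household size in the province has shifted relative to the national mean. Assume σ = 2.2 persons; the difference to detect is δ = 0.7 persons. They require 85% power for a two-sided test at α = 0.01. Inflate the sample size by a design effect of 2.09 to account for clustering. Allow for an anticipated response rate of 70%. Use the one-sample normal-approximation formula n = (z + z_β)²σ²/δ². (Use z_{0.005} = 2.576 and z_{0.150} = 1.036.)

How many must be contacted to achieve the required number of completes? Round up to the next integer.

n = 385

n = (z_{α/2} + z_β)² · σ² / δ²
  = (2.576 + 1.036)² · 2.2² / 0.7²
  = 13.0465 · 4.84 / 0.49
  = 128.87
Design effect: 2.09 × 128.87 = 269.33.
Adjust for 70% response: 269.33 / 0.70 = 384.76.
Round up → n = 385.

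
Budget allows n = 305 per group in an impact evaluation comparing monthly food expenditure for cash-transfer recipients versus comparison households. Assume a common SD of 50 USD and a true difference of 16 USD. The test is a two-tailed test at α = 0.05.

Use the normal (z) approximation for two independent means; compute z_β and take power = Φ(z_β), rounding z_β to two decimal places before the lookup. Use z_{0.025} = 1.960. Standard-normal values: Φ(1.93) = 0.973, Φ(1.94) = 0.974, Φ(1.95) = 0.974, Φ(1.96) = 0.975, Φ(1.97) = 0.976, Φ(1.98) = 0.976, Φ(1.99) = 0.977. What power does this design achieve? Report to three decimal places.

Power ≈ 0.977

z_β = δ·√(n/(σ₁²+σ₂²)) − z_{α/2}
    = 16 · √(305/5000) − 1.960
    = 16 · 0.24698 − 1.960
    = 3.9517 − 1.960 = 1.9917 → 1.99
Power = Φ(1.99) = 0.977.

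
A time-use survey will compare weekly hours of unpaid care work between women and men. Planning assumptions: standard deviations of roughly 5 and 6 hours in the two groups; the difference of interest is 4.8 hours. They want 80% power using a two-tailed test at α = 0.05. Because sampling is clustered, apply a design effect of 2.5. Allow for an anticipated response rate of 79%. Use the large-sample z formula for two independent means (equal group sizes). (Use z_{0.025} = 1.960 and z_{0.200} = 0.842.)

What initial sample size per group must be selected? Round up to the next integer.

n = (z_{α/2} + z_β)² · (σ₁² + σ₂²) / δ²
  = (1.960 + 0.842)² · (5² + 6² = 61) / 4.8²
  = 7.8512 · 61 / 23.04
  = 20.79
Design effect: 2.5 × 20.79 = 51.97.
Adjust for 79% response: 51.97 / 0.79 = 65.78.
Round up → n = 66 per group.

n = 66 per group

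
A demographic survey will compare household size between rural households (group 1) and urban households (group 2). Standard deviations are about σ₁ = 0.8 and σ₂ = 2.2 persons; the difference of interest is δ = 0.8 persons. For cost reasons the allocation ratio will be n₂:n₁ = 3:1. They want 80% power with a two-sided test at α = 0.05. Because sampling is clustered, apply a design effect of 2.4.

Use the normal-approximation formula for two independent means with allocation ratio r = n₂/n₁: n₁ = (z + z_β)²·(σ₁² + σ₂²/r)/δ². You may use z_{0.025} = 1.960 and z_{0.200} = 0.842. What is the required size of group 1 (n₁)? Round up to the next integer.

n₁ = (z_{α/2} + z_β)² · (σ₁² + σ₂²/r) / δ²
   = (1.960 + 0.842)² · (0.8² + 2.2²/3) / 0.8²
   = 7.8512 · (0.64 + 1.6133) / 0.64
   = 7.8512 · 2.2533 / 0.64
   = 27.64
Design effect: 2.4 × 27.64 = 66.34.
Round up → n₁ = 67; n₂ = r·n₁ = 3 × 67 = 201.

n₁ = 67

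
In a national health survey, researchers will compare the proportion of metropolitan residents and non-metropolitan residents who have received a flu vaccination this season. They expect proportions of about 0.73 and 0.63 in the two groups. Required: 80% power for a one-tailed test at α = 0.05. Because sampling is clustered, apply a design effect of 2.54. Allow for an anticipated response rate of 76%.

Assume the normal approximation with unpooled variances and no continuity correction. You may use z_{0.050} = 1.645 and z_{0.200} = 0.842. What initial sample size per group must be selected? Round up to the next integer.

n = (z_α + z_β)² · [p₁(1−p₁) + p₂(1−p₂)] / (p₁ − p₂)²
  = (1.645 + 0.842)² · (0.73·0.27 + 0.63·0.37) / (0.10)²
  = (2.487)² · (0.1971 + 0.2331) / 0.0100
  = 6.1852 · 0.4302 / 0.0100
  = 266.09
Design effect: 2.54 × 266.09 = 675.86.
Adjust for 76% response: 675.86 / 0.76 = 889.29.
Round up → n = 890 per group.

n = 890 per group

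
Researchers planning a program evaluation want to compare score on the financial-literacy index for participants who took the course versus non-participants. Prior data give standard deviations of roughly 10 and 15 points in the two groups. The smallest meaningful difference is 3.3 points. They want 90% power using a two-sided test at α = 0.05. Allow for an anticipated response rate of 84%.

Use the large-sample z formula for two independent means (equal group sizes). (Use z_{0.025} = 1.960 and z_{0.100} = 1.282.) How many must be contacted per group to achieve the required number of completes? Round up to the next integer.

n = 374 per group

n = (z_{α/2} + z_β)² · (σ₁² + σ₂²) / δ²
  = (1.960 + 1.282)² · (10² + 15² = 325) / 3.3²
  = 10.5106 · 325 / 10.89
  = 313.68
Adjust for 84% response: 313.68 / 0.84 = 373.42.
Round up → n = 374 per group.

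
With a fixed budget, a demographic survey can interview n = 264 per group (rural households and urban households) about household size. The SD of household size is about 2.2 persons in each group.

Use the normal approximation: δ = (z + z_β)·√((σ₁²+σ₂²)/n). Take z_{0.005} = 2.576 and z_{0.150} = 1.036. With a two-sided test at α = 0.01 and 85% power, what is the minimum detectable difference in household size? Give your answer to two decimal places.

Minimum detectable difference ≈ 0.69 persons

δ = (z_{α/2} + z_β) · √((σ₁²+σ₂²)/n)
  = (2.576 + 1.036) · √(9.68/264)
  = 3.612 · √0.03667
  = 3.612 · 0.1915
  = 0.6916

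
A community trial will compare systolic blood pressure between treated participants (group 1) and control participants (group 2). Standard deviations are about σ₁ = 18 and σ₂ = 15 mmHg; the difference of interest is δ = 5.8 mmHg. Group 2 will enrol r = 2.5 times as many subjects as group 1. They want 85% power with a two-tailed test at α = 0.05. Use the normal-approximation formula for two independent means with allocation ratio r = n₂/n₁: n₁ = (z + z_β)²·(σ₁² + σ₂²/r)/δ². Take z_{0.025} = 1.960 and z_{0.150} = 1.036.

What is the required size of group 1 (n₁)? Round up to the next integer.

n₁ = 111

n₁ = (z_{α/2} + z_β)² · (σ₁² + σ₂²/r) / δ²
   = (1.960 + 1.036)² · (18² + 15²/2.5) / 5.8²
   = 8.9760 · (324 + 90) / 33.64
   = 8.9760 · 414 / 33.64
   = 110.47
Round up → n₁ = 111; n₂ = r·n₁ = 2.5 × 111 = 278.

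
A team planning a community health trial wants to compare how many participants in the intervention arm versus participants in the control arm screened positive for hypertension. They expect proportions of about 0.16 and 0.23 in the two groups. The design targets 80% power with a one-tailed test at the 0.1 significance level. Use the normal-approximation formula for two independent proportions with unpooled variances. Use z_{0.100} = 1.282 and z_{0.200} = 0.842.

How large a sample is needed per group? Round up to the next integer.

n = 287 per group

n = (z_α + z_β)² · [p₁(1−p₁) + p₂(1−p₂)] / (p₁ − p₂)²
  = (1.282 + 0.842)² · (0.16·0.84 + 0.23·0.77) / (-0.07)²
  = (2.124)² · (0.1344 + 0.1771) / 0.0049
  = 4.5114 · 0.3115 / 0.0049
  = 286.79
Round up → n = 287 per group.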